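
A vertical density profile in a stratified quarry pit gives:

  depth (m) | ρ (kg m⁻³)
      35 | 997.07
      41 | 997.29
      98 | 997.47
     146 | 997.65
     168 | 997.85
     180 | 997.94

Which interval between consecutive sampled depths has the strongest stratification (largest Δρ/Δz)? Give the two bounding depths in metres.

Compute the density gradient over each adjacent pair:
  35–41 m: Δρ/Δz = 0.22/6 = 0.037 kg m⁻⁴
  41–98 m: Δρ/Δz = 0.18/57 = 3.2 × 10⁻³ kg m⁻⁴
  98–146 m: Δρ/Δz = 0.18/48 = 3.7 × 10⁻³ kg m⁻⁴
  146–168 m: Δρ/Δz = 0.20/22 = 9.1 × 10⁻³ kg m⁻⁴
  168–180 m: Δρ/Δz = 0.09/12 = 7.5 × 10⁻³ kg m⁻⁴
The largest gradient is in the 35–41 m interval — the pycnocline.

35–41 m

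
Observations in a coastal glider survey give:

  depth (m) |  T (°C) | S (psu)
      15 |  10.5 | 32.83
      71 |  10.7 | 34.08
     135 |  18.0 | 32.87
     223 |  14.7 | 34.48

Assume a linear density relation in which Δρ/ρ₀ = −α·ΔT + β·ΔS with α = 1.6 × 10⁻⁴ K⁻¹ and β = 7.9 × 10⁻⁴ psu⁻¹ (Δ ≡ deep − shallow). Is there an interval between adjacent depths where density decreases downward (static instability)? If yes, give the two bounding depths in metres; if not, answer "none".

Evaluate Δρ/ρ₀ = −αΔT + βΔS across each adjacent pair:
  15–71 m: −αΔT+βΔS = −(1.6 × 10⁻⁴)(+0.2)+(7.9 × 10⁻⁴)(+1.25) = 9.6 × 10⁻⁴ → stable
  71–135 m: −αΔT+βΔS = −(1.6 × 10⁻⁴)(+7.3)+(7.9 × 10⁻⁴)(-1.21) = -2.1 × 10⁻³ → UNSTABLE
  135–223 m: −αΔT+βΔS = −(1.6 × 10⁻⁴)(-3.3)+(7.9 × 10⁻⁴)(+1.61) = 1.8 × 10⁻³ → stable
The 71–135 m interval has Δρ < 0: lighter water underlies denser water.

71–135 m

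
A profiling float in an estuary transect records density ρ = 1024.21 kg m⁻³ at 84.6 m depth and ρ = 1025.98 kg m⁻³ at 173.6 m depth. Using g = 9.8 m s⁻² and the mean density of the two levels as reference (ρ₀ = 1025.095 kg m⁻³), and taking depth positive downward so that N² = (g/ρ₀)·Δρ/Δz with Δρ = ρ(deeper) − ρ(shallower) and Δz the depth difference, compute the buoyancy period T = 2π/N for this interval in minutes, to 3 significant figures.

Δρ = 1025.98 − 1024.21 = 1.77 kg m⁻³ over Δz = 173.6 − 84.6 = 89 m.
N² = (9.8/1025.095) × (1.77/89) = 1.9013 × 10⁻⁴ s⁻².
N = √(1.9013 × 10⁻⁴) = 0.013789 rad s⁻¹, so T = 2π/N = 455.67 s = 7.5945 min ≈ 7.59 min.

7.59 min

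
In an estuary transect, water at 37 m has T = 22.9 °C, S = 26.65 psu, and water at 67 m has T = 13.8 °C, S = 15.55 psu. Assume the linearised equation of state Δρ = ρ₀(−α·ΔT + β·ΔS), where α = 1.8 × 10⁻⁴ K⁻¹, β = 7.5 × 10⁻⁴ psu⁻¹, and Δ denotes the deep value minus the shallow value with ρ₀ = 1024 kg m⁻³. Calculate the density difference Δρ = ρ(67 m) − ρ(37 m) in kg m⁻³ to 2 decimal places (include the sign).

-6.85 kg m⁻³

ΔT = -9.1 K, ΔS = -11.10 psu (deep − shallow).
Δρ/ρ₀ = −(1.8 × 10⁻⁴)(-9.1) + (7.5 × 10⁻⁴)(-11.10) = -6.687 × 10⁻³.
Δρ = 1024 × (-6.687 × 10⁻³) = -6.85 kg m⁻³.
Negative Δρ: lighter below, statically unstable.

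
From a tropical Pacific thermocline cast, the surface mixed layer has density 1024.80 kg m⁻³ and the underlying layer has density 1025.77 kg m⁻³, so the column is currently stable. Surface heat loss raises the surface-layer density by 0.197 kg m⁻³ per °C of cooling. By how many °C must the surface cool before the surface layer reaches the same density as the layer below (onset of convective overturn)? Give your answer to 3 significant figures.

4.92 °C

Density deficit of the surface layer: 1025.77 − 1024.80 = 0.97 kg m⁻³.
Required change = 0.97 / 0.197 = 4.92 °C.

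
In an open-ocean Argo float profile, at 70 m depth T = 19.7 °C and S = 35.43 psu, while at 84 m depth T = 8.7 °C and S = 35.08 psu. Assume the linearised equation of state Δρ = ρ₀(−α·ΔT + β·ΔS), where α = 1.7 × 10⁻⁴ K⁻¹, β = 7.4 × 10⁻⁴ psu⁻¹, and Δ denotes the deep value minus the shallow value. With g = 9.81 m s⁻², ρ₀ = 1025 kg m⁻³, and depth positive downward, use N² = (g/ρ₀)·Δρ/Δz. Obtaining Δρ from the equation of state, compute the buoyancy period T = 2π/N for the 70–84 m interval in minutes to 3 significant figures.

ΔT = -11.0 K, ΔS = -0.35 psu (deep − shallow).
Δρ/ρ₀ = −αΔT + βΔS = 1.87 × 10⁻³ − 2.59 × 10⁻⁴ = 1.611 × 10⁻³, so Δρ ≈ 1.651 kg m⁻³.
N² = (g/ρ₀)·Δρ/Δz = g·(Δρ/ρ₀)/Δz = 9.81 × 1.611 × 10⁻³ / 14 = 1.1289 × 10⁻³ s⁻².
N = √(1.1289 × 10⁻³) = 0.033599 rad s⁻¹ → T = 2π/N = 187.01 s = 3.1168 min ≈ 3.12 min.

3.12 min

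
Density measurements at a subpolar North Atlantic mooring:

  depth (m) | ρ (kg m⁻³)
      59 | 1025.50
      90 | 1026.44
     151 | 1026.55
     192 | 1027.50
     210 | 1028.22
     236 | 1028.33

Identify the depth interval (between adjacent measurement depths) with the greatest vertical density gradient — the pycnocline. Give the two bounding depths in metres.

Compute the density gradient over each adjacent pair:
  59–90 m: Δρ/Δz = 0.94/31 = 0.030 kg m⁻⁴
  90–151 m: Δρ/Δz = 0.11/61 = 1.8 × 10⁻³ kg m⁻⁴
  151–192 m: Δρ/Δz = 0.95/41 = 0.023 kg m⁻⁴
  192–210 m: Δρ/Δz = 0.72/18 = 0.040 kg m⁻⁴
  210–236 m: Δρ/Δz = 0.11/26 = 4.2 × 10⁻³ kg m⁻⁴
The largest gradient is in the 192–210 m interval — the pycnocline.

192–210 m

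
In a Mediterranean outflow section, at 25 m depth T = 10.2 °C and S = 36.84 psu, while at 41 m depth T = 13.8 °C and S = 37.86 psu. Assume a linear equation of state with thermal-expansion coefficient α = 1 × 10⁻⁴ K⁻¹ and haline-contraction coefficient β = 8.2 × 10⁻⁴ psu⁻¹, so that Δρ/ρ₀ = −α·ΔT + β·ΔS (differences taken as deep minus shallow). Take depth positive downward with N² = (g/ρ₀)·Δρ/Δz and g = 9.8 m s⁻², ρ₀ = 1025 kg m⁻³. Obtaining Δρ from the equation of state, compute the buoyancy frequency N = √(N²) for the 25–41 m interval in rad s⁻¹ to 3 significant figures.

0.0171 rad s⁻¹

ΔT = +3.6 K, ΔS = +1.02 psu (deep − shallow).
Δρ/ρ₀ = −αΔT + βΔS = -3.60 × 10⁻⁴ + 8.364 × 10⁻⁴ = 4.764 × 10⁻⁴, so Δρ ≈ 0.4883 kg m⁻³.
N² = (g/ρ₀)·Δρ/Δz = g·(Δρ/ρ₀)/Δz = 9.8 × 4.764 × 10⁻⁴ / 16 = 2.9179 × 10⁻⁴ s⁻².
N = √(2.9179 × 10⁻⁴) = 0.017082 rad s⁻¹ ≈ 0.0171 rad s⁻¹.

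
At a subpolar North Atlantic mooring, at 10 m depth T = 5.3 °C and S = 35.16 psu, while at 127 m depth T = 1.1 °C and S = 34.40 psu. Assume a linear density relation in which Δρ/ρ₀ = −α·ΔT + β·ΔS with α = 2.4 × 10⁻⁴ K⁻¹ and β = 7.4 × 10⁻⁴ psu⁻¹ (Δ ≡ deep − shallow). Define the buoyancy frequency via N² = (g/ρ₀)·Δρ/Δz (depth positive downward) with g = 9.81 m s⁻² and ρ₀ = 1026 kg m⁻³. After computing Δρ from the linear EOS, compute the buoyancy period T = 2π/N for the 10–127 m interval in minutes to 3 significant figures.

ΔT = -4.2 K, ΔS = -0.76 psu (deep − shallow).
Δρ/ρ₀ = −αΔT + βΔS = 1.008 × 10⁻³ − 5.624 × 10⁻⁴ = 4.456 × 10⁻⁴, so Δρ ≈ 0.4572 kg m⁻³.
N² = (g/ρ₀)·Δρ/Δz = g·(Δρ/ρ₀)/Δz = 9.81 × 4.456 × 10⁻⁴ / 117 = 3.7362 × 10⁻⁵ s⁻².
N = √(3.7362 × 10⁻⁵) = 6.1124 × 10⁻³ rad s⁻¹ → T = 2π/N = 1.0279 × 10³ s = 17.132 min ≈ 17.1 min.

17.1 min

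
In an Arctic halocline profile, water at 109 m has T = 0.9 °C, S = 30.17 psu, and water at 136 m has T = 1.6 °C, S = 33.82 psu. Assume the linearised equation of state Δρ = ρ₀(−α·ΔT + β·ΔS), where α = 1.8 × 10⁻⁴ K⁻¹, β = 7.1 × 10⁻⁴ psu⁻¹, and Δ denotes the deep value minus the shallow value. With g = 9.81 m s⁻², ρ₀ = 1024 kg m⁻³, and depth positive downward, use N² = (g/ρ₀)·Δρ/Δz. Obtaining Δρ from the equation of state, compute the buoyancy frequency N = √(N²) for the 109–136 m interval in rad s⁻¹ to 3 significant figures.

ΔT = +0.7 K, ΔS = +3.65 psu (deep − shallow).
Δρ/ρ₀ = −αΔT + βΔS = -1.26 × 10⁻⁴ + 2.5915 × 10⁻³ = 2.4655 × 10⁻³, so Δρ ≈ 2.525 kg m⁻³.
N² = (g/ρ₀)·Δρ/Δz = g·(Δρ/ρ₀)/Δz = 9.81 × 2.4655 × 10⁻³ / 27 = 8.9580 × 10⁻⁴ s⁻².
N = √(8.9580 × 10⁻⁴) = 0.029930 rad s⁻¹ ≈ 0.0299 rad s⁻¹.

0.0299 rad s⁻¹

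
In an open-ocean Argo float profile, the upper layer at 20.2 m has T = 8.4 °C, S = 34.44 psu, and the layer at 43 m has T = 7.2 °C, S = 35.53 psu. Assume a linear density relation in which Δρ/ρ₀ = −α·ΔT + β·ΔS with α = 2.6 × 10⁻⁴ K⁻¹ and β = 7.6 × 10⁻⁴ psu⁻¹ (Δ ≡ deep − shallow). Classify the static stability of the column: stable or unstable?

stable

ΔT = 7.2 − 8.4 = -1.2 K and ΔS = 35.53 − 34.44 = +1.09 psu (deep − shallow).
−αΔT = 3.12 × 10⁻⁴; βΔS = 8.284 × 10⁻⁴; sum Δρ/ρ₀ = 1.1404 × 10⁻³.
Δρ/ρ₀ > 0, so Δρ > 0: deeper water is denser → statically stable.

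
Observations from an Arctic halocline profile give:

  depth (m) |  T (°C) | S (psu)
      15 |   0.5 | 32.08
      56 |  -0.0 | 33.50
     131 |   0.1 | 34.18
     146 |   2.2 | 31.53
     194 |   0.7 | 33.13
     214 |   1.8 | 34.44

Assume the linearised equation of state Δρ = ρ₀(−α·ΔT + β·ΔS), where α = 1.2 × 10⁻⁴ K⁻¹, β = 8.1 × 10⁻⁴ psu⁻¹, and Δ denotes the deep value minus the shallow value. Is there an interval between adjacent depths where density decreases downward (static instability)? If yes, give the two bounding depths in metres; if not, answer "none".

131–146 m

Evaluate Δρ/ρ₀ = −αΔT + βΔS across each adjacent pair:
  15–56 m: −αΔT+βΔS = −(1.2 × 10⁻⁴)(-0.5)+(8.1 × 10⁻⁴)(+1.42) = 1.2 × 10⁻³ → stable
  56–131 m: −αΔT+βΔS = −(1.2 × 10⁻⁴)(+0.1)+(8.1 × 10⁻⁴)(+0.68) = 5.4 × 10⁻⁴ → stable
  131–146 m: −αΔT+βΔS = −(1.2 × 10⁻⁴)(+2.1)+(8.1 × 10⁻⁴)(-2.65) = -2.4 × 10⁻³ → UNSTABLE
  146–194 m: −αΔT+βΔS = −(1.2 × 10⁻⁴)(-1.5)+(8.1 × 10⁻⁴)(+1.60) = 1.5 × 10⁻³ → stable
  194–214 m: −αΔT+βΔS = −(1.2 × 10⁻⁴)(+1.1)+(8.1 × 10⁻⁴)(+1.31) = 9.3 × 10⁻⁴ → stable
The 131–146 m interval has Δρ < 0: lighter water underlies denser water.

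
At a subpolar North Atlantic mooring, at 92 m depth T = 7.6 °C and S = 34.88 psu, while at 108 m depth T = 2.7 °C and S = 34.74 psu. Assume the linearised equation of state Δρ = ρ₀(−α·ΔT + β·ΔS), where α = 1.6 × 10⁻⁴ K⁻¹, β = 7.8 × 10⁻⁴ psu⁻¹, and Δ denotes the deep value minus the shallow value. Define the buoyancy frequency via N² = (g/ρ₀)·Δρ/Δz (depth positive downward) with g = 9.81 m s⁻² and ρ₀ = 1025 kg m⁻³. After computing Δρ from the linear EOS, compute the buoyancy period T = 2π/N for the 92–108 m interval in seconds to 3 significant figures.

309 s

ΔT = -4.9 K, ΔS = -0.14 psu (deep − shallow).
Δρ/ρ₀ = −αΔT + βΔS = 7.84 × 10⁻⁴ − 1.092 × 10⁻⁴ = 6.748 × 10⁻⁴, so Δρ ≈ 0.6917 kg m⁻³.
N² = (g/ρ₀)·Δρ/Δz = g·(Δρ/ρ₀)/Δz = 9.81 × 6.748 × 10⁻⁴ / 16 = 4.1374 × 10⁻⁴ s⁻².
N = √(4.1374 × 10⁻⁴) = 0.020341 rad s⁻¹ → T = 2π/N = 308.89 s ≈ 309 s.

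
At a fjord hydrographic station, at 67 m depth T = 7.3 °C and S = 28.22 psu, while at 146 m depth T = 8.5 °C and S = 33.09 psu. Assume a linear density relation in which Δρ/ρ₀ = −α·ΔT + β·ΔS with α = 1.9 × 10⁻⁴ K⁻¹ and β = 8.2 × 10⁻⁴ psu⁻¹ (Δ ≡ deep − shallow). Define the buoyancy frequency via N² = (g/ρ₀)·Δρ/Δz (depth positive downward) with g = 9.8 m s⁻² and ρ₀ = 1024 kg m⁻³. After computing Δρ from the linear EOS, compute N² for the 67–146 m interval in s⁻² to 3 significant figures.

4.67 × 10⁻⁴ s⁻²

ΔT = +1.2 K, ΔS = +4.87 psu (deep − shallow).
Δρ/ρ₀ = −αΔT + βΔS = -2.28 × 10⁻⁴ + 3.9934 × 10⁻³ = 3.7654 × 10⁻³, so Δρ ≈ 3.856 kg m⁻³.
N² = (g/ρ₀)·Δρ/Δz = g·(Δρ/ρ₀)/Δz = 9.8 × 3.7654 × 10⁻³ / 79 = 4.6710 × 10⁻⁴ s⁻² ≈ 4.67 × 10⁻⁴ s⁻².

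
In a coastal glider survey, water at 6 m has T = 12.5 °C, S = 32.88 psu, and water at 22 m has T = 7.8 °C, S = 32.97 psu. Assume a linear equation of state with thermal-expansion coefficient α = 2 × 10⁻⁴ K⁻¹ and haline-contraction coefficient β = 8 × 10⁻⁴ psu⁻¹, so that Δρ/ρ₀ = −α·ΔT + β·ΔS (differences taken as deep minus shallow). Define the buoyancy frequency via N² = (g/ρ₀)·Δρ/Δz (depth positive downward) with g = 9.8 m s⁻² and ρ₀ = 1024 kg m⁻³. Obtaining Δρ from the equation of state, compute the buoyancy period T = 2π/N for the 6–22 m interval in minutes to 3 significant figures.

4.21 min

ΔT = -4.7 K, ΔS = +0.09 psu (deep − shallow).
Δρ/ρ₀ = −αΔT + βΔS = 9.40 × 10⁻⁴ + 7.20 × 10⁻⁵ = 1.012 × 10⁻³, so Δρ ≈ 1.036 kg m⁻³.
N² = (g/ρ₀)·Δρ/Δz = g·(Δρ/ρ₀)/Δz = 9.8 × 1.012 × 10⁻³ / 16 = 6.1985 × 10⁻⁴ s⁻².
N = √(6.1985 × 10⁻⁴) = 0.024897 rad s⁻¹ → T = 2π/N = 252.37 s = 4.2062 min ≈ 4.21 min.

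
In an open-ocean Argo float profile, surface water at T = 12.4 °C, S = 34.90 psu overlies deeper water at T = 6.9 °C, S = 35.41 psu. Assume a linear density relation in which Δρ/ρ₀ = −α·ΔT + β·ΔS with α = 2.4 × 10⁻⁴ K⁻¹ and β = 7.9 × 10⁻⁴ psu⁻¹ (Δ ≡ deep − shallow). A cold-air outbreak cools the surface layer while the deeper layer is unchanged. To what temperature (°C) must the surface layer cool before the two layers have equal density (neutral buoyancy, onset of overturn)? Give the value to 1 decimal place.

Neutral buoyancy requires Δρ = 0, i.e. −α(T_deep − T_surf′) + β(S_deep − S_surf) = 0.
T_surf′ = T_deep − (β/α)·ΔS = 6.9 − (7.9 × 10⁻⁴/2.4 × 10⁻⁴)·(+0.51) = 5.221 °C.
Cooling required: 12.4 − (5.221) = 7.179 °C.

5.2 °C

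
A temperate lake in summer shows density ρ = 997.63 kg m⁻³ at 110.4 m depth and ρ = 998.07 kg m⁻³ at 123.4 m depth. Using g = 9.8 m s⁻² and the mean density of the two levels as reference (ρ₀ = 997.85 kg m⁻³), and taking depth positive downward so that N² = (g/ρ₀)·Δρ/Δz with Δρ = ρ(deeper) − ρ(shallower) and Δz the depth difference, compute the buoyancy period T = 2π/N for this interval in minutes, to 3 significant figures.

5.74 min

Δρ = 998.07 − 997.63 = 0.44 kg m⁻³ over Δz = 123.4 − 110.4 = 13 m.
N² = (9.8/997.85) × (0.44/13) = 3.3241 × 10⁻⁴ s⁻².
N = √(3.3241 × 10⁻⁴) = 0.018232 rad s⁻¹, so T = 2π/N = 344.62 s = 5.7437 min ≈ 5.74 min.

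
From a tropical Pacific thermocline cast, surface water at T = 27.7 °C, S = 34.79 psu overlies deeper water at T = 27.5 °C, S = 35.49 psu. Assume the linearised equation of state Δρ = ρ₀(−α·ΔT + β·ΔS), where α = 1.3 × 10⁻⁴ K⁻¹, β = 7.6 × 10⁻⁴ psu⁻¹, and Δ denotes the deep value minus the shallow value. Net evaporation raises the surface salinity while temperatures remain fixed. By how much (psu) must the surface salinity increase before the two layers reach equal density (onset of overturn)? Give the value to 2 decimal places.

Neutral buoyancy requires −α(T_deep − T_surf) + β(S_deep − S_surf′) = 0.
S_surf′ = S_deep − (α/β)·ΔT = 35.49 − (1.3 × 10⁻⁴/7.6 × 10⁻⁴)·(-0.2) = 35.5242 psu.
Increase required: 35.5242 − 34.79 = 0.7342 psu.

0.73 psu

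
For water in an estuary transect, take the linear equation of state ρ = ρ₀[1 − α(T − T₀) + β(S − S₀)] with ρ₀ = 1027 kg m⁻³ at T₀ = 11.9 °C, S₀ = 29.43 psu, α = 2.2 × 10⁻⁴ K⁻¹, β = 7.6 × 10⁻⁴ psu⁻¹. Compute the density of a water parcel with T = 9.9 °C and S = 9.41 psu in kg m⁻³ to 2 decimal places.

1011.83 kg m⁻³

T − T₀ = -2.0 K, S − S₀ = -20.02 psu.
Bracket = 1 − α·(-2.0) + β·(-20.02) = 1 + (-0.0147752) = 0.9852248.
ρ = 1027 × 0.9852248 = 1011.83 kg m⁻³.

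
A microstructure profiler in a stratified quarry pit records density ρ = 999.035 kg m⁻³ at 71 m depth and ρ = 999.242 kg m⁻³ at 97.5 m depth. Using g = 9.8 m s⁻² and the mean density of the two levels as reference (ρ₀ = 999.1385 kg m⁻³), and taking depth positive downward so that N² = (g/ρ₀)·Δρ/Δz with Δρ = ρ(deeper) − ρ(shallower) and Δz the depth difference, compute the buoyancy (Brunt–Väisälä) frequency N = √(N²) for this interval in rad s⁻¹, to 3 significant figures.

Δρ = 999.242 − 999.035 = 0.207 kg m⁻³ over Δz = 97.5 − 71 = 26.5 m.
N² = (9.8/999.1385) × (0.207/26.5) = 7.6617 × 10⁻⁵ s⁻².
N = √(7.6617 × 10⁻⁵) = 8.7531 × 10⁻³ rad s⁻¹ ≈ 8.75 × 10⁻³ rad s⁻¹.

8.75 × 10⁻³ rad s⁻¹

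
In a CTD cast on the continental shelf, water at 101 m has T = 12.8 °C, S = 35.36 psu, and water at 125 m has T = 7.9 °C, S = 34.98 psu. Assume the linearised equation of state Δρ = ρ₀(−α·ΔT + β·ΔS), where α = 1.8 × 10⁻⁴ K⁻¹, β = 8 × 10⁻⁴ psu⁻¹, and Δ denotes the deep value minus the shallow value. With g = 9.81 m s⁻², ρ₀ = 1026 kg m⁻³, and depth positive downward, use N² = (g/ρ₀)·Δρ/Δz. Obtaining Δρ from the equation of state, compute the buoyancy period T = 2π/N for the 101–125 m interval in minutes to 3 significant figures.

ΔT = -4.9 K, ΔS = -0.38 psu (deep − shallow).
Δρ/ρ₀ = −αΔT + βΔS = 8.82 × 10⁻⁴ − 3.04 × 10⁻⁴ = 5.78 × 10⁻⁴, so Δρ ≈ 0.5930 kg m⁻³.
N² = (g/ρ₀)·Δρ/Δz = g·(Δρ/ρ₀)/Δz = 9.81 × 5.78 × 10⁻⁴ / 24 = 2.3626 × 10⁻⁴ s⁻².
N = √(2.3626 × 10⁻⁴) = 0.015371 rad s⁻¹ → T = 2π/N = 408.77 s = 6.8128 min ≈ 6.81 min.

6.81 min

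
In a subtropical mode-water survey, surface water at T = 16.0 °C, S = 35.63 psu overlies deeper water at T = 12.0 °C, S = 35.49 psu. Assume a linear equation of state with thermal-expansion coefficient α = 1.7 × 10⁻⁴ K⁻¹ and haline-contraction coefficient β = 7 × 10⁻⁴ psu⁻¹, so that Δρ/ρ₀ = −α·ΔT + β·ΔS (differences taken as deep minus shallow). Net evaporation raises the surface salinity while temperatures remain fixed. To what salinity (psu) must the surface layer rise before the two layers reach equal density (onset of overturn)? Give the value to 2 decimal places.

36.46 psu

Neutral buoyancy requires −α(T_deep − T_surf) + β(S_deep − S_surf′) = 0.
S_surf′ = S_deep − (α/β)·ΔT = 35.49 − (1.7 × 10⁻⁴/7 × 10⁻⁴)·(-4.0) = 36.4614 psu.
Increase required: 36.4614 − 35.63 = 0.8314 psu.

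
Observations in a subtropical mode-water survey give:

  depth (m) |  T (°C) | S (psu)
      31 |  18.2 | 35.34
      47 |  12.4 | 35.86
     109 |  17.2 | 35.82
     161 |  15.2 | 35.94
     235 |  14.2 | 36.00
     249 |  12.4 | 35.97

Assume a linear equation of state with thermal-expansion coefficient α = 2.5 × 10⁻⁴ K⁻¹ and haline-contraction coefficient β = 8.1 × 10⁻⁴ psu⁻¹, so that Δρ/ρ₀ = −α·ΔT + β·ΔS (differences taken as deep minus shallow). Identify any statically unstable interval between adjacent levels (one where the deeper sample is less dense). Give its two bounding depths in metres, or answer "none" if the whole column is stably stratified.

Evaluate Δρ/ρ₀ = −αΔT + βΔS across each adjacent pair:
  31–47 m: −αΔT+βΔS = −(2.5 × 10⁻⁴)(-5.8)+(8.1 × 10⁻⁴)(+0.52) = 1.9 × 10⁻³ → stable
  47–109 m: −αΔT+βΔS = −(2.5 × 10⁻⁴)(+4.8)+(8.1 × 10⁻⁴)(-0.04) = -1.2 × 10⁻³ → UNSTABLE
  109–161 m: −αΔT+βΔS = −(2.5 × 10⁻⁴)(-2.0)+(8.1 × 10⁻⁴)(+0.12) = 6.0 × 10⁻⁴ → stable
  161–235 m: −αΔT+βΔS = −(2.5 × 10⁻⁴)(-1.0)+(8.1 × 10⁻⁴)(+0.06) = 3.0 × 10⁻⁴ → stable
  235–249 m: −αΔT+βΔS = −(2.5 × 10⁻⁴)(-1.8)+(8.1 × 10⁻⁴)(-0.03) = 4.3 × 10⁻⁴ → stable
The 47–109 m interval has Δρ < 0: lighter water underlies denser water.

47–109 m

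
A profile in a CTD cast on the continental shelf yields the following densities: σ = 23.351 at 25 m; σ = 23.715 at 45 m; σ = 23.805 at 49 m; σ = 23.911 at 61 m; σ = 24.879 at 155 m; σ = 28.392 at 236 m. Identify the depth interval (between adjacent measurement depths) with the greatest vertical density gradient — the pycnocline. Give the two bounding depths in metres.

Compute the density gradient over each adjacent pair:
  25–45 m: Δρ/Δz = 0.364/20 = 0.018 kg m⁻⁴
  45–49 m: Δρ/Δz = 0.090/4 = 0.022 kg m⁻⁴
  49–61 m: Δρ/Δz = 0.106/12 = 8.8 × 10⁻³ kg m⁻⁴
  61–155 m: Δρ/Δz = 0.968/94 = 0.010 kg m⁻⁴
  155–236 m: Δρ/Δz = 3.513/81 = 0.043 kg m⁻⁴
The largest gradient is in the 155–236 m interval — the pycnocline.

155–236 m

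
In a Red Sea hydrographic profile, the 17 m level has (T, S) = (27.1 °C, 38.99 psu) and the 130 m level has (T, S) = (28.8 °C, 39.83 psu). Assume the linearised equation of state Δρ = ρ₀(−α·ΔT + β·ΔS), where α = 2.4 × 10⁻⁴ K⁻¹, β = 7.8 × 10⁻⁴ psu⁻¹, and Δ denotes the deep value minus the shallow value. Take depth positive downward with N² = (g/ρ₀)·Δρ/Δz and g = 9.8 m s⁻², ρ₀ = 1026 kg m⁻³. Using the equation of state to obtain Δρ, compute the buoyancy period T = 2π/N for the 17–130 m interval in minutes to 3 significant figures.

ΔT = +1.7 K, ΔS = +0.84 psu (deep − shallow).
Δρ/ρ₀ = −αΔT + βΔS = -4.08 × 10⁻⁴ + 6.552 × 10⁻⁴ = 2.472 × 10⁻⁴, so Δρ ≈ 0.2536 kg m⁻³.
N² = (g/ρ₀)·Δρ/Δz = g·(Δρ/ρ₀)/Δz = 9.8 × 2.472 × 10⁻⁴ / 113 = 2.1439 × 10⁻⁵ s⁻².
N = √(2.1439 × 10⁻⁵) = 4.6302 × 10⁻³ rad s⁻¹ → T = 2π/N = 1.3570 × 10³ s = 22.617 min ≈ 22.6 min.

22.6 min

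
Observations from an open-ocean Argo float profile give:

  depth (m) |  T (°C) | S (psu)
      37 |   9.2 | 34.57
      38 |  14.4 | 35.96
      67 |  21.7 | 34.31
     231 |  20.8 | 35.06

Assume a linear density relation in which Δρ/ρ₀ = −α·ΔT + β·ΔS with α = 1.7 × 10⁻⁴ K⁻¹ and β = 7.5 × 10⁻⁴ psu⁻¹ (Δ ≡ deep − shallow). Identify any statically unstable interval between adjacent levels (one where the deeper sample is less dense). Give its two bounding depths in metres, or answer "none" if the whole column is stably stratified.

38–67 m

Evaluate Δρ/ρ₀ = −αΔT + βΔS across each adjacent pair:
  37–38 m: −αΔT+βΔS = −(1.7 × 10⁻⁴)(+5.2)+(7.5 × 10⁻⁴)(+1.39) = 1.6 × 10⁻⁴ → stable
  38–67 m: −αΔT+βΔS = −(1.7 × 10⁻⁴)(+7.3)+(7.5 × 10⁻⁴)(-1.65) = -2.5 × 10⁻³ → UNSTABLE
  67–231 m: −αΔT+βΔS = −(1.7 × 10⁻⁴)(-0.9)+(7.5 × 10⁻⁴)(+0.75) = 7.2 × 10⁻⁴ → stable
The 38–67 m interval has Δρ < 0: lighter water underlies denser water.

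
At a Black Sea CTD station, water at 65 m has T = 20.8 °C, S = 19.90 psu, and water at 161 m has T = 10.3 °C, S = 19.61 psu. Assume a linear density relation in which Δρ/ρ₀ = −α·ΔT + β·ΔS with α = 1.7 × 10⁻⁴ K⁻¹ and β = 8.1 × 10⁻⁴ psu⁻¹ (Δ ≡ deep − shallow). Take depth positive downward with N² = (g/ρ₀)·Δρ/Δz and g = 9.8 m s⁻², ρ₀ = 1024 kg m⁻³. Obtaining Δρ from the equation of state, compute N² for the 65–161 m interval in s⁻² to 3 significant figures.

1.58 × 10⁻⁴ s⁻²

ΔT = -10.5 K, ΔS = -0.29 psu (deep − shallow).
Δρ/ρ₀ = −αΔT + βΔS = 1.785 × 10⁻³ − 2.349 × 10⁻⁴ = 1.5501 × 10⁻³, so Δρ ≈ 1.587 kg m⁻³.
N² = (g/ρ₀)·Δρ/Δz = g·(Δρ/ρ₀)/Δz = 9.8 × 1.5501 × 10⁻³ / 96 = 1.5824 × 10⁻⁴ s⁻² ≈ 1.58 × 10⁻⁴ s⁻².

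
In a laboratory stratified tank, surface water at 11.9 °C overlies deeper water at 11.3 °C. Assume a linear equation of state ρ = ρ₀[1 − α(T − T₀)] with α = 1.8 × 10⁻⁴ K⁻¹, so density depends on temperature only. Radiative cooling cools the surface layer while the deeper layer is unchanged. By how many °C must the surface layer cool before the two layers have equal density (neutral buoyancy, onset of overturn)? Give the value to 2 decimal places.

0.60 °C

With temperature the only control, equal density requires T_surf′ = T_deep.
T_surf′ = 11.3 °C.
Cooling required: 11.9 − 11.3 = 0.60 °C.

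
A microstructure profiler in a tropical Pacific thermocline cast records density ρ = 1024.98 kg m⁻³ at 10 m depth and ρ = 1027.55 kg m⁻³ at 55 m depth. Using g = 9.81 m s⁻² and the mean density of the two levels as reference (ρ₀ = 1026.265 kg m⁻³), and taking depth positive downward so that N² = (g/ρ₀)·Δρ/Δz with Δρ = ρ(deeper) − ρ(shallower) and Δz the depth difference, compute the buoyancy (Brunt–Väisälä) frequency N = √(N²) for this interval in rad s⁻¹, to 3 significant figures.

Δρ = 1027.55 − 1024.98 = 2.57 kg m⁻³ over Δz = 55 − 10 = 45 m.
N² = (9.81/1026.265) × (2.57/45) = 5.4592 × 10⁻⁴ s⁻².
N = √(5.4592 × 10⁻⁴) = 0.023365 rad s⁻¹ ≈ 0.0234 rad s⁻¹.

0.0234 rad s⁻¹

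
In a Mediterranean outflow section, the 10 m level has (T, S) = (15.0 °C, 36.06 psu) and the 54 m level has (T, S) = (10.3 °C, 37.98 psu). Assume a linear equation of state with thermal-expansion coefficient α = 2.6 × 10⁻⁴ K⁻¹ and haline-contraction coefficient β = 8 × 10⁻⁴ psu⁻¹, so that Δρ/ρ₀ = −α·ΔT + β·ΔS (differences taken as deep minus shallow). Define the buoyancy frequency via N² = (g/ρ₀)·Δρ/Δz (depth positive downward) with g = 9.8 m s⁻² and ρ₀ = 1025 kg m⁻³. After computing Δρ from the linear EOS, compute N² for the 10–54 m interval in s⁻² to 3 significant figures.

6.14 × 10⁻⁴ s⁻²

ΔT = -4.7 K, ΔS = +1.92 psu (deep − shallow).
Δρ/ρ₀ = −αΔT + βΔS = 1.222 × 10⁻³ + 1.536 × 10⁻³ = 2.758 × 10⁻³, so Δρ ≈ 2.827 kg m⁻³.
N² = (g/ρ₀)·Δρ/Δz = g·(Δρ/ρ₀)/Δz = 9.8 × 2.758 × 10⁻³ / 44 = 6.1428 × 10⁻⁴ s⁻² ≈ 6.14 × 10⁻⁴ s⁻².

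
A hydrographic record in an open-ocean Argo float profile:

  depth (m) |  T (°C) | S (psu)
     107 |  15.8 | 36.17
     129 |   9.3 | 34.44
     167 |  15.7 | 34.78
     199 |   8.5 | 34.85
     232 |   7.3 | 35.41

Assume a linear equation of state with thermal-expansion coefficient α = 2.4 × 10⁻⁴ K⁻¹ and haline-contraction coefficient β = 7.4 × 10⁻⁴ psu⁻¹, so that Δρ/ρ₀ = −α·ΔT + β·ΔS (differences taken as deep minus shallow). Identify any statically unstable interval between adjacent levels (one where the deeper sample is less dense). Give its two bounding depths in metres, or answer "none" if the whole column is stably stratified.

129–167 m

Evaluate Δρ/ρ₀ = −αΔT + βΔS across each adjacent pair:
  107–129 m: −αΔT+βΔS = −(2.4 × 10⁻⁴)(-6.5)+(7.4 × 10⁻⁴)(-1.73) = 2.8 × 10⁻⁴ → stable
  129–167 m: −αΔT+βΔS = −(2.4 × 10⁻⁴)(+6.4)+(7.4 × 10⁻⁴)(+0.34) = -1.3 × 10⁻³ → UNSTABLE
  167–199 m: −αΔT+βΔS = −(2.4 × 10⁻⁴)(-7.2)+(7.4 × 10⁻⁴)(+0.07) = 1.8 × 10⁻³ → stable
  199–232 m: −αΔT+βΔS = −(2.4 × 10⁻⁴)(-1.2)+(7.4 × 10⁻⁴)(+0.56) = 7.0 × 10⁻⁴ → stable
The 129–167 m interval has Δρ < 0: lighter water underlies denser water.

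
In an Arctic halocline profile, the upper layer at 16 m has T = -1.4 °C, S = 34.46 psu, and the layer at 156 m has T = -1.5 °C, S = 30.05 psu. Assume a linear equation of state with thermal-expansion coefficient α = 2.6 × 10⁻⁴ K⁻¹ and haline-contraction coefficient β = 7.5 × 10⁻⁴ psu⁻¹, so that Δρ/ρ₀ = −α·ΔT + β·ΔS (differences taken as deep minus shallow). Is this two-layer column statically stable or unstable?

ΔT = -1.5 − -1.4 = -0.1 K and ΔS = 30.05 − 34.46 = -4.41 psu (deep − shallow).
−αΔT = 2.60 × 10⁻⁵; βΔS = -3.3075 × 10⁻³; sum Δρ/ρ₀ = -3.2815 × 10⁻³.
Δρ/ρ₀ < 0, so Δρ < 0: deeper water is lighter → statically unstable; the column would overturn.

unstable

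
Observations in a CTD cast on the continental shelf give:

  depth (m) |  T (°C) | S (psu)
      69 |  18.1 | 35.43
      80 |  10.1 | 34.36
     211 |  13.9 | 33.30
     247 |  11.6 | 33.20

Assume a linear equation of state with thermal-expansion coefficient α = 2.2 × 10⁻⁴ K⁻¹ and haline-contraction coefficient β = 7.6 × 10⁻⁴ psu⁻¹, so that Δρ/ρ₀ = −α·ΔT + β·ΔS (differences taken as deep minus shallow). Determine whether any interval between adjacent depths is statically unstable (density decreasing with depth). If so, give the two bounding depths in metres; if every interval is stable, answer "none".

80–211 m

Evaluate Δρ/ρ₀ = −αΔT + βΔS across each adjacent pair:
  69–80 m: −αΔT+βΔS = −(2.2 × 10⁻⁴)(-8.0)+(7.6 × 10⁻⁴)(-1.07) = 9.5 × 10⁻⁴ → stable
  80–211 m: −αΔT+βΔS = −(2.2 × 10⁻⁴)(+3.8)+(7.6 × 10⁻⁴)(-1.06) = -1.6 × 10⁻³ → UNSTABLE
  211–247 m: −αΔT+βΔS = −(2.2 × 10⁻⁴)(-2.3)+(7.6 × 10⁻⁴)(-0.10) = 4.3 × 10⁻⁴ → stable
The 80–211 m interval has Δρ < 0: lighter water underlies denser water.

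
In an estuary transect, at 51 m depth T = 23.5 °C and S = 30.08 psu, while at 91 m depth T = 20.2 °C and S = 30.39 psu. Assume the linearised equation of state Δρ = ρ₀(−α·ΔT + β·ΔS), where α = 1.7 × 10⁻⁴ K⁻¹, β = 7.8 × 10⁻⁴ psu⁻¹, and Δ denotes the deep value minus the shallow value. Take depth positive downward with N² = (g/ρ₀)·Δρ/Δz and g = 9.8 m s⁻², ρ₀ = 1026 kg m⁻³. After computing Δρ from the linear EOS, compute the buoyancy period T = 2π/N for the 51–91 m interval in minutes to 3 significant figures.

7.47 min

ΔT = -3.3 K, ΔS = +0.31 psu (deep − shallow).
Δρ/ρ₀ = −αΔT + βΔS = 5.61 × 10⁻⁴ + 2.418 × 10⁻⁴ = 8.028 × 10⁻⁴, so Δρ ≈ 0.8237 kg m⁻³.
N² = (g/ρ₀)·Δρ/Δz = g·(Δρ/ρ₀)/Δz = 9.8 × 8.028 × 10⁻⁴ / 40 = 1.9669 × 10⁻⁴ s⁻².
N = √(1.9669 × 10⁻⁴) = 0.014025 rad s⁻¹ → T = 2π/N = 448.00 s = 7.4667 min ≈ 7.47 min.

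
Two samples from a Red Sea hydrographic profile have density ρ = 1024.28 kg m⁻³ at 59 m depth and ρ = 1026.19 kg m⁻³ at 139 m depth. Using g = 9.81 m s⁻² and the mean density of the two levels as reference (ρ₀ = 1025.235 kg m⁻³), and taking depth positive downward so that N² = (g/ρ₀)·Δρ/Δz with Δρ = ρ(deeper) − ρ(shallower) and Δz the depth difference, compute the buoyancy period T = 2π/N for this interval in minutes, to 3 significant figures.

Δρ = 1026.19 − 1024.28 = 1.91 kg m⁻³ over Δz = 139 − 59 = 80 m.
N² = (9.81/1025.235) × (1.91/80) = 2.2845 × 10⁻⁴ s⁻².
N = √(2.2845 × 10⁻⁴) = 0.015115 rad s⁻¹, so T = 2π/N = 415.69 s = 6.9282 min ≈ 6.93 min.
A positive N² confirms static stability across the interval.

6.93 min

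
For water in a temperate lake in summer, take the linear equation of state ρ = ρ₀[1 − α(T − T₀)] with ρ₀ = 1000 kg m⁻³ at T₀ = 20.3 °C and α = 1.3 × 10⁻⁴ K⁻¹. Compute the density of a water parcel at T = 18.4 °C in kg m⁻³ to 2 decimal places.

1000.25 kg m⁻³

T − T₀ = -1.9 K.
Bracket = 1 − α·(-1.9) = 1 + (2.47 × 10⁻⁴) = 1.0002470.
ρ = 1000 × 1.0002470 = 1000.25 kg m⁻³.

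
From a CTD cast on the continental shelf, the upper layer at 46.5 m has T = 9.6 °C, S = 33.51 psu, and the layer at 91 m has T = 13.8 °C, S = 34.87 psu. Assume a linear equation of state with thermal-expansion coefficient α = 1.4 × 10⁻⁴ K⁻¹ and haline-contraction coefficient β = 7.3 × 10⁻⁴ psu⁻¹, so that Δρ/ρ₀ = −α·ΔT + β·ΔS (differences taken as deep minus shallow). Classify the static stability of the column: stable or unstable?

stable

ΔT = 13.8 − 9.6 = +4.2 K and ΔS = 34.87 − 33.51 = +1.36 psu (deep − shallow).
−αΔT = -5.88 × 10⁻⁴; βΔS = 9.928 × 10⁻⁴; sum Δρ/ρ₀ = 4.048 × 10⁻⁴.
Δρ/ρ₀ > 0, so Δρ > 0: deeper water is denser → statically stable.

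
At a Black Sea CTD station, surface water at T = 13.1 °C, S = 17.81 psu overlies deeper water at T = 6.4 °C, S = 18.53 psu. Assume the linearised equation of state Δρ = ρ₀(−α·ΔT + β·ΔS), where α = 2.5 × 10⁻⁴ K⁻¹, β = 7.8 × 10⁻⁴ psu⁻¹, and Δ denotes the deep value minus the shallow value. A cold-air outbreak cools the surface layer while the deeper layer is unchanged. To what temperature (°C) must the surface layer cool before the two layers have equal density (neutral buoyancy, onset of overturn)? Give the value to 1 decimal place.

4.2 °C

Neutral buoyancy requires Δρ = 0, i.e. −α(T_deep − T_surf′) + β(S_deep − S_surf) = 0.
T_surf′ = T_deep − (β/α)·ΔS = 6.4 − (7.8 × 10⁻⁴/2.5 × 10⁻⁴)·(+0.72) = 4.154 °C.
Cooling required: 13.1 − (4.154) = 8.946 °C.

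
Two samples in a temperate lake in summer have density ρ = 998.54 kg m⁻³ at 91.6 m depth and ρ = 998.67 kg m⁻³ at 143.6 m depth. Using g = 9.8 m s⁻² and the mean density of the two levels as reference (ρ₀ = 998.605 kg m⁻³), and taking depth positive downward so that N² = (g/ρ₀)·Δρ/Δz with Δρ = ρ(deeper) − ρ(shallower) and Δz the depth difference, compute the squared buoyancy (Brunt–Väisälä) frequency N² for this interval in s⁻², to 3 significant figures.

2.45 × 10⁻⁵ s⁻²

Δρ = 998.67 − 998.54 = 0.13 kg m⁻³ over Δz = 143.6 − 91.6 = 52 m.
N² = (9.8/998.605) × (0.13/52) = 2.4534 × 10⁻⁵ s⁻² ≈ 2.45 × 10⁻⁵ s⁻².
N² > 0, so the interval is statically stable.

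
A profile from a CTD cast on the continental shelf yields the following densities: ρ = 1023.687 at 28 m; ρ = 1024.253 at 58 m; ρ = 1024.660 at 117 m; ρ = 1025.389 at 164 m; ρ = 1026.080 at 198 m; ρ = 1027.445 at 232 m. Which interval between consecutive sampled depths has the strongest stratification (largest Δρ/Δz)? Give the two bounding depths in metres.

Compute the density gradient over each adjacent pair:
  28–58 m: Δρ/Δz = 0.566/30 = 0.019 kg m⁻⁴
  58–117 m: Δρ/Δz = 0.407/59 = 6.9 × 10⁻³ kg m⁻⁴
  117–164 m: Δρ/Δz = 0.729/47 = 0.016 kg m⁻⁴
  164–198 m: Δρ/Δz = 0.691/34 = 0.020 kg m⁻⁴
  198–232 m: Δρ/Δz = 1.365/34 = 0.040 kg m⁻⁴
The largest gradient is in the 198–232 m interval — the pycnocline.

198–232 m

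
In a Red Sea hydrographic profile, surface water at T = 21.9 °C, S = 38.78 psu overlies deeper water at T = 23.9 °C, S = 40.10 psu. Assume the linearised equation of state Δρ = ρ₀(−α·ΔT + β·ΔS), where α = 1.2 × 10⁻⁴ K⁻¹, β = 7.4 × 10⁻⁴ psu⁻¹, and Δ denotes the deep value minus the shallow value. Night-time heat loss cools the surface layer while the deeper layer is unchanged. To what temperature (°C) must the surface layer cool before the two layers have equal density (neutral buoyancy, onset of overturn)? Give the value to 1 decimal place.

Neutral buoyancy requires Δρ = 0, i.e. −α(T_deep − T_surf′) + β(S_deep − S_surf) = 0.
T_surf′ = T_deep − (β/α)·ΔS = 23.9 − (7.4 × 10⁻⁴/1.2 × 10⁻⁴)·(+1.32) = 15.760 °C.
Cooling required: 21.9 − (15.760) = 6.140 °C.

15.8 °C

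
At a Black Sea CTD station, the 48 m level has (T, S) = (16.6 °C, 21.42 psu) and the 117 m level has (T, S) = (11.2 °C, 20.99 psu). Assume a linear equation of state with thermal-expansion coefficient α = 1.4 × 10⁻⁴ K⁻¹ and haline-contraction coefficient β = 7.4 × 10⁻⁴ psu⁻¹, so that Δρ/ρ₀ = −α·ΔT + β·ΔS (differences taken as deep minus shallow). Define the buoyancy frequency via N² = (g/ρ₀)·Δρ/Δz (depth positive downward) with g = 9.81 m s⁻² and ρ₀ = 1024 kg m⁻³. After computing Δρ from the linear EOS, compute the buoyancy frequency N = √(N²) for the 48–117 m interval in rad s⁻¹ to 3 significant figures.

ΔT = -5.4 K, ΔS = -0.43 psu (deep − shallow).
Δρ/ρ₀ = −αΔT + βΔS = 7.56 × 10⁻⁴ − 3.182 × 10⁻⁴ = 4.378 × 10⁻⁴, so Δρ ≈ 0.4483 kg m⁻³.
N² = (g/ρ₀)·Δρ/Δz = g·(Δρ/ρ₀)/Δz = 9.81 × 4.378 × 10⁻⁴ / 69 = 6.2244 × 10⁻⁵ s⁻².
N = √(6.2244 × 10⁻⁵) = 7.8895 × 10⁻³ rad s⁻¹ ≈ 7.89 × 10⁻³ rad s⁻¹.

7.89 × 10⁻³ rad s⁻¹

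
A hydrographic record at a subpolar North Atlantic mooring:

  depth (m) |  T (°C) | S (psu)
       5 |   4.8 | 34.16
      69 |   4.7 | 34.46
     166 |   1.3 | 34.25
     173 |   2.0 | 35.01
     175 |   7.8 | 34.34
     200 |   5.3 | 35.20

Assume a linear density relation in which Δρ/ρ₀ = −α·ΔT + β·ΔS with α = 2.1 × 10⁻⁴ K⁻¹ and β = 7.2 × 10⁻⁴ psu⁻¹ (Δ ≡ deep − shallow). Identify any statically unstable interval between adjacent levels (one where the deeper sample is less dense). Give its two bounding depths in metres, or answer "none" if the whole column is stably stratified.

Evaluate Δρ/ρ₀ = −αΔT + βΔS across each adjacent pair:
  5–69 m: −αΔT+βΔS = −(2.1 × 10⁻⁴)(-0.1)+(7.2 × 10⁻⁴)(+0.30) = 2.4 × 10⁻⁴ → stable
  69–166 m: −αΔT+βΔS = −(2.1 × 10⁻⁴)(-3.4)+(7.2 × 10⁻⁴)(-0.21) = 5.6 × 10⁻⁴ → stable
  166–173 m: −αΔT+βΔS = −(2.1 × 10⁻⁴)(+0.7)+(7.2 × 10⁻⁴)(+0.76) = 4.0 × 10⁻⁴ → stable
  173–175 m: −αΔT+βΔS = −(2.1 × 10⁻⁴)(+5.8)+(7.2 × 10⁻⁴)(-0.67) = -1.7 × 10⁻³ → UNSTABLE
  175–200 m: −αΔT+βΔS = −(2.1 × 10⁻⁴)(-2.5)+(7.2 × 10⁻⁴)(+0.86) = 1.1 × 10⁻³ → stable
The 173–175 m interval has Δρ < 0: lighter water underlies denser water.

173–175 m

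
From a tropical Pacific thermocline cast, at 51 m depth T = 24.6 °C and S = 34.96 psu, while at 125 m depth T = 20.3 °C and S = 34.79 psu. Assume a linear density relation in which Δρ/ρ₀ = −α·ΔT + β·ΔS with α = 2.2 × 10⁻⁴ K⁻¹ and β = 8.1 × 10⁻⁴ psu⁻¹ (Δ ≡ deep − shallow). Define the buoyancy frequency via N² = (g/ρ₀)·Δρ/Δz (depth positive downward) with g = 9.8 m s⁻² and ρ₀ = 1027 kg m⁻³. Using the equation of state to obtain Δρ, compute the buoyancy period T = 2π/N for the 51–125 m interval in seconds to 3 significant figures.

607 s

ΔT = -4.3 K, ΔS = -0.17 psu (deep − shallow).
Δρ/ρ₀ = −αΔT + βΔS = 9.46 × 10⁻⁴ − 1.377 × 10⁻⁴ = 8.083 × 10⁻⁴, so Δρ ≈ 0.8301 kg m⁻³.
N² = (g/ρ₀)·Δρ/Δz = g·(Δρ/ρ₀)/Δz = 9.8 × 8.083 × 10⁻⁴ / 74 = 1.0705 × 10⁻⁴ s⁻².
N = √(1.0705 × 10⁻⁴) = 0.010346 rad s⁻¹ → T = 2π/N = 607.31 s ≈ 607 s.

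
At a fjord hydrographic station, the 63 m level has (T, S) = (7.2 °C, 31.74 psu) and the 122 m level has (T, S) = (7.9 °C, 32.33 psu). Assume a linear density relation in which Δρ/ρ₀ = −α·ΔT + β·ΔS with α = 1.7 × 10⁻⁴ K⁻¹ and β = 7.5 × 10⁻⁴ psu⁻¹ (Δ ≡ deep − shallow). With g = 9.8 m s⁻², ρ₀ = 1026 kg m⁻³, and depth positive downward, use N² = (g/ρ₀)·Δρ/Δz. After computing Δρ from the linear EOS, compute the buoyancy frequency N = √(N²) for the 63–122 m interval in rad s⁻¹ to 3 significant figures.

ΔT = +0.7 K, ΔS = +0.59 psu (deep − shallow).
Δρ/ρ₀ = −αΔT + βΔS = -1.19 × 10⁻⁴ + 4.425 × 10⁻⁴ = 3.235 × 10⁻⁴, so Δρ ≈ 0.3319 kg m⁻³.
N² = (g/ρ₀)·Δρ/Δz = g·(Δρ/ρ₀)/Δz = 9.8 × 3.235 × 10⁻⁴ / 59 = 5.3734 × 10⁻⁵ s⁻².
N = √(5.3734 × 10⁻⁵) = 7.3303 × 10⁻³ rad s⁻¹ ≈ 7.33 × 10⁻³ rad s⁻¹.

7.33 × 10⁻³ rad s⁻¹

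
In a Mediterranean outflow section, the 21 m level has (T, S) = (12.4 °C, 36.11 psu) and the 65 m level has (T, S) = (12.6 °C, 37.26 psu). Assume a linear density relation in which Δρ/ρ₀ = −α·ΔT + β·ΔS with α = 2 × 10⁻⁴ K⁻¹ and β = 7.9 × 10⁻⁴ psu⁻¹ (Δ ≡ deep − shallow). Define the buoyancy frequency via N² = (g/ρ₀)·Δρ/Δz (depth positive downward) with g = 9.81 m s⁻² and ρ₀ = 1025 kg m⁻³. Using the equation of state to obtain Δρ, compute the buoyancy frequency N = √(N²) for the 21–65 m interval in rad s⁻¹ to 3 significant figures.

0.0139 rad s⁻¹

ΔT = +0.2 K, ΔS = +1.15 psu (deep − shallow).
Δρ/ρ₀ = −αΔT + βΔS = -4.00 × 10⁻⁵ + 9.085 × 10⁻⁴ = 8.685 × 10⁻⁴, so Δρ ≈ 0.8902 kg m⁻³.
N² = (g/ρ₀)·Δρ/Δz = g·(Δρ/ρ₀)/Δz = 9.81 × 8.685 × 10⁻⁴ / 44 = 1.9364 × 10⁻⁴ s⁻².
N = √(1.9364 × 10⁻⁴) = 0.013915 rad s⁻¹ ≈ 0.0139 rad s⁻¹.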